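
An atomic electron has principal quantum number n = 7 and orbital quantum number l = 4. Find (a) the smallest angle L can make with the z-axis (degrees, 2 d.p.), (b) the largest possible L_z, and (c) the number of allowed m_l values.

cos θ_min = 4/√20, so θ_min ≈ 26.57°.
L_z,max = lℏ = 4ℏ.
There are 2l+1 = 9 values of m_l.

θ_min ≈ 26.57°; L_z,max = 4ℏ; 9 values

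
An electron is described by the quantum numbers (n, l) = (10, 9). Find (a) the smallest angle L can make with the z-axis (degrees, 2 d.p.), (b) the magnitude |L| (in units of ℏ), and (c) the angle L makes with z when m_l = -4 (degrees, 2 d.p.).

cos θ_min = 9/√90, so θ_min ≈ 18.43°.
|L| = ℏ√(9·10) = 3√10 ℏ ≈ 9.487ℏ.
For m_l = -4: cos θ = -4/√90, θ ≈ 114.94°.

θ_min ≈ 18.43°; |L| = 3√10 ℏ ≈ 9.487ℏ; θ(m_l=-4) ≈ 114.94°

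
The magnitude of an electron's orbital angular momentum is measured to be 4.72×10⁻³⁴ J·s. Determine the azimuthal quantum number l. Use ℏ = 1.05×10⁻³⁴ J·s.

l = 4

In units of ℏ, |L| ≈ 4.495.
Set l(l+1) = 20.21; the integer solution is l = 4.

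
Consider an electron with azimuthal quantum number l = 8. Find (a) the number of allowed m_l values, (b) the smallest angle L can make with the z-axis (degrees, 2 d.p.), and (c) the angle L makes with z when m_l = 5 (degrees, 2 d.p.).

There are 2l+1 = 17 values of m_l.
cos θ_min = 8/√72, so θ_min ≈ 19.47°.
For m_l = 5: cos θ = 5/√72, θ ≈ 53.90°.

17 values; θ_min ≈ 19.47°; θ(m_l=5) ≈ 53.90°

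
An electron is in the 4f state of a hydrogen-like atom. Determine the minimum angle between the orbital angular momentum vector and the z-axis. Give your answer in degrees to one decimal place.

4f means n = 4, l = 3.
|L| = ℏ√(l(l+1)) = 2√3 ℏ.
The smallest angle corresponds to the largest L_z, i.e. m_l = l = 3, giving L_z = 3ℏ.
cos θ_min = 3/√12, so θ_min ≈ 30.0°.

θ_min ≈ 30.0°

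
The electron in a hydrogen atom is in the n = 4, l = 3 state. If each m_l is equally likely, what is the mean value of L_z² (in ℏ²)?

⟨L_z²⟩ = 4 ℏ²

m_l ∈ {-3, -2, -1, 0, 1, 2, 3}.
Average of L_z² over 7 states: 28/7 ℏ² = 4 ℏ².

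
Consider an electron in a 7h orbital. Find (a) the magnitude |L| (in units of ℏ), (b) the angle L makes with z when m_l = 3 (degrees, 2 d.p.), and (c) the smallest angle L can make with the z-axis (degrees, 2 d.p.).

|L| = √30 ℏ ≈ 5.477ℏ; θ(m_l=3) ≈ 56.79°; θ_min ≈ 24.09°

For 7h, l = 5.
|L| = ℏ√(5·6) = √30 ℏ ≈ 5.477ℏ.
For m_l = 3: cos θ = 3/√30, θ ≈ 56.79°.
cos θ_min = 5/√30, so θ_min ≈ 24.09°.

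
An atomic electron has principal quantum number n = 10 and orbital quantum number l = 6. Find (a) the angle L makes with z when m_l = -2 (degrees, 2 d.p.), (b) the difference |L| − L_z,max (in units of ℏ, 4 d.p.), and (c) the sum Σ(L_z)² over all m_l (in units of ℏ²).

For m_l = -2: cos θ = -2/√42, θ ≈ 107.98°.
|L| − L_z,max = (√42 − 6)ℏ ≈ 0.4807ℏ.
Σ m_l² = 182, so Σ(L_z)² = 182 ℏ².

θ(m_l=-2) ≈ 107.98°; |L|−L_z,max ≈ 0.4807ℏ; Σ(L_z)² = 182 ℏ²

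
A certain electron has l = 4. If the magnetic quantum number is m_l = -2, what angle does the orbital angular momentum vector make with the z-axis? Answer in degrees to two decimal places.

θ ≈ 116.57°

|L|² = l(l+1)ℏ² = 20ℏ², so |L| = 2√5 ℏ.
L_z = m_l ℏ = −2ℏ.
cos θ = L_z/|L| = -2/√20, so θ ≈ 116.57°.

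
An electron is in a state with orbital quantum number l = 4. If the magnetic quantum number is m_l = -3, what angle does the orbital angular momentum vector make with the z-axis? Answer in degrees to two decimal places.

θ ≈ 132.13°

|L|² = l(l+1)ℏ² = 20ℏ², so |L| = 2√5 ℏ.
L_z = m_l ℏ = −3ℏ.
cos θ = L_z/|L| = -3/√20, so θ ≈ 132.13°.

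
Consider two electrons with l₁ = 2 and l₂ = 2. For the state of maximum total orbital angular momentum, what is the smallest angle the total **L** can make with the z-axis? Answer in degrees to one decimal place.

θ_min ≈ 26.6°

Angular momentum addition gives L = |l₁ − l₂|, …, l₁ + l₂.
So L can be 0, 1, 2, 3, 4.
The maximum is L = 4, with |L_tot| = ℏ√(4·5) = 2√5 ℏ.
The minimum angle with z is arccos(4/√20) ≈ 26.6°.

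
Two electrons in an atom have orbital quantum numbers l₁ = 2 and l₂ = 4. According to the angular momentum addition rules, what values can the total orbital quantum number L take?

L = 2, 3, 4, 5, 6

The total orbital quantum number L ranges from |l₁ − l₂| to l₁ + l₂ in integer steps.
So L can be 2, 3, 4, 5, 6.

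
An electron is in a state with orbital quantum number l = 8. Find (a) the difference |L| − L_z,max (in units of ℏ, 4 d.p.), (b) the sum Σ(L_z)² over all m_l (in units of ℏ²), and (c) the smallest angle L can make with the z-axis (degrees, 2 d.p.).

|L| − L_z,max = (6√2 − 8)ℏ ≈ 0.4853ℏ.
Σ m_l² = 408, so Σ(L_z)² = 408 ℏ².
cos θ_min = 8/√72, so θ_min ≈ 19.47°.

|L|−L_z,max ≈ 0.4853ℏ; Σ(L_z)² = 408 ℏ²; θ_min ≈ 19.47°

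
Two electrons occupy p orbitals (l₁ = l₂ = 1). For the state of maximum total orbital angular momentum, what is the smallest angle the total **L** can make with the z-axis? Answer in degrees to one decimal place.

The total orbital quantum number L ranges from |l₁ − l₂| to l₁ + l₂ in integer steps.
Allowed values: L = 0, 1, 2.
The maximum is L = 2, with |L_tot| = ℏ√(2·3) = √6 ℏ.
The minimum angle with z is arccos(2/√6) ≈ 35.3°.

θ_min ≈ 35.3°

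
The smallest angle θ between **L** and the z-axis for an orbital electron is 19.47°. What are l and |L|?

l = 8, |L| = 6√2 ℏ ≈ 8.485ℏ

cos θ_min = l/√(l(l+1)) = √(l/(l+1)), so l/(l+1) = cos²(19.47°) = 0.8889.
Solving: l = 8.
Then |L| = ℏ√(8·9) = 6√2 ℏ.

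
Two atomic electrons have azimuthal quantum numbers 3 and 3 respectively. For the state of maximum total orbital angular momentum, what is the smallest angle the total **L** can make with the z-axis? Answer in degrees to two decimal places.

Angular momentum addition gives L = |l₁ − l₂|, …, l₁ + l₂.
Allowed values: L = 0, 1, 2, 3, 4, 5, 6.
The maximum is L = 6, with |L_tot| = ℏ√(6·7) = √42 ℏ.
The minimum angle with z is arccos(6/√42) ≈ 22.21°.

θ_min ≈ 22.21°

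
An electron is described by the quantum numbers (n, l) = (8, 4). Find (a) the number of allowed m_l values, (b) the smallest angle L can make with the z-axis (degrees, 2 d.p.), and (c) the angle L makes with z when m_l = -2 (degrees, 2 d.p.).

9 values; θ_min ≈ 26.57°; θ(m_l=-2) ≈ 116.57°

There are 2l+1 = 9 values of m_l.
cos θ_min = 4/√20, so θ_min ≈ 26.57°.
For m_l = -2: cos θ = -2/√20, θ ≈ 116.57°.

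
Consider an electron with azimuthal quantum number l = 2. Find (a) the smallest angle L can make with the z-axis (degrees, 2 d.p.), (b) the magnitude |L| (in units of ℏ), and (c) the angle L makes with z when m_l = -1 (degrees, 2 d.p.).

θ_min ≈ 35.26°; |L| = √6 ℏ ≈ 2.449ℏ; θ(m_l=-1) ≈ 114.09°

cos θ_min = 2/√6, so θ_min ≈ 35.26°.
|L| = ℏ√(2·3) = √6 ℏ ≈ 2.449ℏ.
For m_l = -1: cos θ = -1/√6, θ ≈ 114.09°.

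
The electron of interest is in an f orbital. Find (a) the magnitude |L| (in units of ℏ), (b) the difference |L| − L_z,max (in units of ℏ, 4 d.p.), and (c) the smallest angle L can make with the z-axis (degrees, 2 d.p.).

For an f orbital, l = 3.
|L| = ℏ√(3·4) = 2√3 ℏ ≈ 3.464ℏ.
|L| − L_z,max = (2√3 − 3)ℏ ≈ 0.4641ℏ.
cos θ_min = 3/√12, so θ_min ≈ 30.00°.

|L| = 2√3 ℏ ≈ 3.464ℏ; |L|−L_z,max ≈ 0.4641ℏ; θ_min ≈ 30.00°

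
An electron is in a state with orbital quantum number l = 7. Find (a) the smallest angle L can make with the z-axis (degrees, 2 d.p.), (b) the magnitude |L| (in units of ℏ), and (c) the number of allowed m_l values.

cos θ_min = 7/√56, so θ_min ≈ 20.70°.
|L| = ℏ√(7·8) = 2√14 ℏ ≈ 7.483ℏ.
There are 2l+1 = 15 values of m_l.

θ_min ≈ 20.70°; |L| = 2√14 ℏ ≈ 7.483ℏ; 15 values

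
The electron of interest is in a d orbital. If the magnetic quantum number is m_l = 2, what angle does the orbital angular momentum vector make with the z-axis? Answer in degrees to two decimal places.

θ ≈ 35.26°

For a d orbital, l = 2.
|L| = ℏ√(l(l+1)) = √6 ℏ.
L_z = m_l ℏ = 2ℏ.
cos θ = L_z/|L| = 2/√6, so θ ≈ 35.26°.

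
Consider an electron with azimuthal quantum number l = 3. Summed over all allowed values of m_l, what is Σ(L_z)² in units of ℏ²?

The allowed m_l values are -3, -2, -1, 0, 1, 2, 3.
Σ m_l² = 2·(1 + 4 + 9) = 28.

Σ(L_z)² = 28 ℏ²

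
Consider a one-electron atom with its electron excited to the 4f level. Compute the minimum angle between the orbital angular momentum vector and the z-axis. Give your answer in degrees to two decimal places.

θ_min ≈ 30.00°

The 4f level has l = 3.
|L| = ℏ√(l(l+1)) = 2√3 ℏ.
The smallest angle corresponds to the largest L_z, i.e. m_l = l = 3, giving L_z = 3ℏ.
cos θ_min = 3/√12, so θ_min ≈ 30.00°.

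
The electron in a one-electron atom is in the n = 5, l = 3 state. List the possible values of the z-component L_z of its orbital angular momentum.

L_z ∈ {−3ℏ, −2ℏ, −ℏ, 0, ℏ, 2ℏ, 3ℏ}

L_z = m_l ℏ with m_l ranging from −l to +l in integer steps.
For l = 3: m_l ∈ {-3, -2, -1, 0, 1, 2, 3}.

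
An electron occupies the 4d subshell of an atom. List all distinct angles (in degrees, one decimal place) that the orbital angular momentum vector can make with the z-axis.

θ ∈ {35.3°, 65.9°, 90.0°, 114.1°, 144.7°}

For 4d, l = 2.
|L| = ℏ√(l(l+1)) = √6 ℏ.
cos θ = m_l/√6 for each m_l ∈ {-2, -1, 0, 1, 2}.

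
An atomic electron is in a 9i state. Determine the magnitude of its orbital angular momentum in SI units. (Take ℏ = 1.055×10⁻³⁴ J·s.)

|L| = 6.837×10⁻³⁴ J·s

The 9i subshell has l = 6.
|L| = ℏ√(l(l+1)) = ℏ√(6·7) = √42 ℏ
Numerically, |L| = 6.481 × (1.055×10⁻³⁴ J·s) = 6.837×10⁻³⁴ J·s.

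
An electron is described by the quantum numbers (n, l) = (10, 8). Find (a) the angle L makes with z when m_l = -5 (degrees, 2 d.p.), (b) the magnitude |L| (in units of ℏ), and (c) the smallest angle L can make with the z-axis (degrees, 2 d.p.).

θ(m_l=-5) ≈ 126.10°; |L| = 6√2 ℏ ≈ 8.485ℏ; θ_min ≈ 19.47°

For m_l = -5: cos θ = -5/√72, θ ≈ 126.10°.
|L| = ℏ√(8·9) = 6√2 ℏ ≈ 8.485ℏ.
cos θ_min = 8/√72, so θ_min ≈ 19.47°.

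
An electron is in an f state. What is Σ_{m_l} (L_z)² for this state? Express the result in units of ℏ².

Σ(L_z)² = 28 ℏ²

For an f orbital, l = 3.
m_l runs from −3 to 3, i.e. {-3, -2, -1, 0, 1, 2, 3}.
Σ m_l² = l(l+1)(2l+1)/3 = 3·4·7/3 = 28.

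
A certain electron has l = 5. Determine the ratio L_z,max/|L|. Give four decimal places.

L_z,max/|L| = 0.9129

|L| = √30 ℏ ≈ 5.4772ℏ, while L_z,max = lℏ = 5ℏ.
L_z,max/|L| = 5/√30 = 0.9129.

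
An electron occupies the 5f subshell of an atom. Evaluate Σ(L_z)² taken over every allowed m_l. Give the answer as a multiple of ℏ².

5f means n = 5, l = 3.
m_l ∈ {-3, -2, -1, 0, 1, 2, 3}.
Σ m_l² = l(l+1)(2l+1)/3 = 3·4·7/3 = 28.

Σ(L_z)² = 28 ℏ²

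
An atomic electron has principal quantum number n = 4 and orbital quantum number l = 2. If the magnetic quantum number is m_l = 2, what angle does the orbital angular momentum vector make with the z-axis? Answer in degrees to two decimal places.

θ ≈ 35.26°

|L| = ℏ√(l(l+1)) = √6 ℏ.
L_z = m_l ℏ = 2ℏ.
cos θ = L_z/|L| = 2/√6, so θ ≈ 35.26°.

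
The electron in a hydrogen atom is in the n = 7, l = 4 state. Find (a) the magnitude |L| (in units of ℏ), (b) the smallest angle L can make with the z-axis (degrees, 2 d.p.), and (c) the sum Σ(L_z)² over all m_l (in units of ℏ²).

|L| = ℏ√(4·5) = 2√5 ℏ ≈ 4.472ℏ.
cos θ_min = 4/√20, so θ_min ≈ 26.57°.
Σ m_l² = 60, so Σ(L_z)² = 60 ℏ².

|L| = 2√5 ℏ ≈ 4.472ℏ; θ_min ≈ 26.57°; Σ(L_z)² = 60 ℏ²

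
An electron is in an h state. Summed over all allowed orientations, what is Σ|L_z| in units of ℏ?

The letter h corresponds to l = 5.
m_l runs from −5 to 5, i.e. {-5, -4, -3, -2, -1, 0, 1, 2, 3, 4, 5}.
Σ|m_l| = 2·5(5+1)/2 = 30.

Σ|L_z| = 30 ℏ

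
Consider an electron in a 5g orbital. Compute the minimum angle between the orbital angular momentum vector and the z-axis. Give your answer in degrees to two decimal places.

θ_min ≈ 26.57°

The 5g subshell has l = 4.
|L| = √(l(l+1)) ℏ = 2√5 ℏ.
The smallest angle corresponds to the largest L_z, i.e. m_l = l = 4, giving L_z = 4ℏ.
cos θ_min = 4/√20, so θ_min ≈ 26.57°.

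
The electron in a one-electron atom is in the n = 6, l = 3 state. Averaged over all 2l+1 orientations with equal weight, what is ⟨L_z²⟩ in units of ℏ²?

⟨L_z²⟩ = 4 ℏ²

The allowed m_l values are -3, -2, -1, 0, 1, 2, 3.
⟨L_z²⟩ = ℏ²·l(l+1)/3 = 4ℏ².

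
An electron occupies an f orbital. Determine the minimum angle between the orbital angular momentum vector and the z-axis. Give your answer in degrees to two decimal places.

θ_min ≈ 30.00°

F corresponds to l = 3.
|L| = √(l(l+1)) ℏ = 2√3 ℏ.
The smallest angle corresponds to the largest L_z, i.e. m_l = l = 3, giving L_z = 3ℏ.
cos θ_min = 3/√12, so θ_min ≈ 30.00°.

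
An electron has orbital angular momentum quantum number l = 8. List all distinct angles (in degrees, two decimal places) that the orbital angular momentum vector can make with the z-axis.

θ ∈ {19.47°, 34.42°, 45.00°, 53.90°, 61.87°, 69.30°, 76.37°, 83.23°, 90.00°, 96.77°, 103.63°, 110.70°, 118.13°, 126.10°, 135.00°, 145.58°, 160.53°}

|L|² = l(l+1)ℏ² = 72ℏ², so |L| = 6√2 ℏ.
cos θ = m_l/√72 for each m_l ∈ {-8, -7, -6, -5, -4, -3, -2, -1, 0, 1, 2, 3, 4, 5, 6, 7, 8}.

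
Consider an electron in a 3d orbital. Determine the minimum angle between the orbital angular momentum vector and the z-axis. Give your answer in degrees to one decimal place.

For 3d, l = 2.
|L| = ℏ√(l(l+1)) = √6 ℏ.
The smallest angle corresponds to the largest L_z, i.e. m_l = l = 2, giving L_z = 2ℏ.
cos θ_min = 2/√6, so θ_min ≈ 35.3°.

θ_min ≈ 35.3°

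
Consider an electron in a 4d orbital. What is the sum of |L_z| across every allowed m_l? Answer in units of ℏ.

Σ|L_z| = 6 ℏ

4d means n = 4, l = 2.
m_l ∈ {-2, -1, 0, 1, 2}.
Σ|m_l| = 2·2(2+1)/2 = 6.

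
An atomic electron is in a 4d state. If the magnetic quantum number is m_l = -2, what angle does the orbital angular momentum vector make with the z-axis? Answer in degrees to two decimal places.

θ ≈ 144.74°

For 4d, l = 2.
|L| = √(l(l+1)) ℏ = √6 ℏ.
L_z = m_l ℏ = −2ℏ.
cos θ = L_z/|L| = -2/√6, so θ ≈ 144.74°.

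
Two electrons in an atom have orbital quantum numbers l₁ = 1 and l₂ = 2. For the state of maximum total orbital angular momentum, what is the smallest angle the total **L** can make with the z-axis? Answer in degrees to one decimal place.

θ_min ≈ 30.0°

By the triangle rule, |l₁ − l₂| ≤ L ≤ l₁ + l₂.
So L can be 1, 2, 3.
The maximum is L = 3, with |L_tot| = ℏ√(3·4) = 2√3 ℏ.
The minimum angle with z is arccos(3/√12) ≈ 30.0°.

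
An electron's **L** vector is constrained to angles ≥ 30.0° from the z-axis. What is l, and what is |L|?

cos θ_min = l/√(l(l+1)) = √(l/(l+1)), so l/(l+1) = cos²(30.0°) = 0.7500.
l = cos²θ/sin²θ ≈ 3.
Then |L| = ℏ√(3·4) = 2√3 ℏ.

l = 3, |L| = 2√3 ℏ ≈ 3.464ℏ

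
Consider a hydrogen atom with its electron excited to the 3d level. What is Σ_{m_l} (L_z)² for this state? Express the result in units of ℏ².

The 3d level has l = 2.
m_l ∈ {-2, -1, 0, 1, 2}.
Σ m_l² = 2·(1 + 4) = 10.

Σ(L_z)² = 10 ℏ²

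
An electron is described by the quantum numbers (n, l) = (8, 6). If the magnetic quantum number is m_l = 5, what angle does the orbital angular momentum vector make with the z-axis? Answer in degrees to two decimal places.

θ ≈ 39.51°

|L| = ℏ√(l(l+1)) = √42 ℏ.
L_z = m_l ℏ = 5ℏ.
cos θ = L_z/|L| = 5/√42, so θ ≈ 39.51°.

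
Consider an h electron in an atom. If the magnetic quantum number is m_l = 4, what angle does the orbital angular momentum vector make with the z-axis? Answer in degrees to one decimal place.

θ ≈ 43.1°

For an h orbital, l = 5.
|L| = √(l(l+1)) ℏ = √30 ℏ.
L_z = m_l ℏ = 4ℏ.
cos θ = L_z/|L| = 4/√30, so θ ≈ 43.1°.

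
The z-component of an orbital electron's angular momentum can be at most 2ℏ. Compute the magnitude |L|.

|L| = √6 ℏ ≈ 2.449ℏ

The maximum L_z equals lℏ, giving l = 2.
Then |L| = ℏ√(2·3) = √6 ℏ.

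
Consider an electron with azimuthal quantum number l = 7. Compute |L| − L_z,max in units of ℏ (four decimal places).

|L| − L_z,max ≈ 0.4833ℏ

|L| = 2√14 ℏ ≈ 7.4833ℏ, while L_z,max = lℏ = 7ℏ.
The difference is (2√14 − 7)ℏ ≈ 0.4833ℏ.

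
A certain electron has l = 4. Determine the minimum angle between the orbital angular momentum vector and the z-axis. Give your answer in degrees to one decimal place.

|L|² = l(l+1)ℏ² = 20ℏ², so |L| = 2√5 ℏ.
The smallest angle corresponds to the largest L_z, i.e. m_l = l = 4, giving L_z = 4ℏ.
cos θ_min = 4/√20, so θ_min ≈ 26.6°.

θ_min ≈ 26.6°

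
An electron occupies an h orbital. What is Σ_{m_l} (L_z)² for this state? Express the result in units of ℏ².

The letter h corresponds to l = 5.
m_l runs from −5 to 5, i.e. {-5, -4, -3, -2, -1, 0, 1, 2, 3, 4, 5}.
Σ m_l² = l(l+1)(2l+1)/3 = 5·6·11/3 = 110.

Σ(L_z)² = 110 ℏ²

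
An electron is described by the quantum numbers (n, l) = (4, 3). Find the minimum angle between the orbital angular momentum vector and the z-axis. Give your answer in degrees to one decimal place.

|L| = √(l(l+1)) ℏ = 2√3 ℏ.
The smallest angle corresponds to the largest L_z, i.e. m_l = l = 3, giving L_z = 3ℏ.
cos θ_min = 3/√12, so θ_min ≈ 30.0°.

θ_min ≈ 30.0°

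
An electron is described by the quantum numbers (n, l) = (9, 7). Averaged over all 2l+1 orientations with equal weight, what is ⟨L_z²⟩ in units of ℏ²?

m_l ∈ {-7, -6, -5, -4, -3, -2, -1, 0, 1, 2, 3, 4, 5, 6, 7}.
Average of L_z² over 15 states: 280/15 ℏ² = 18.67 ℏ².

⟨L_z²⟩ = 18.67 ℏ²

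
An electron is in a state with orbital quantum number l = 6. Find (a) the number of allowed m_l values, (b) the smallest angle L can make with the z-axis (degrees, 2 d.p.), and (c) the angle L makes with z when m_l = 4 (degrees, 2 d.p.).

13 values; θ_min ≈ 22.21°; θ(m_l=4) ≈ 51.89°

There are 2l+1 = 13 values of m_l.
cos θ_min = 6/√42, so θ_min ≈ 22.21°.
For m_l = 4: cos θ = 4/√42, θ ≈ 51.89°.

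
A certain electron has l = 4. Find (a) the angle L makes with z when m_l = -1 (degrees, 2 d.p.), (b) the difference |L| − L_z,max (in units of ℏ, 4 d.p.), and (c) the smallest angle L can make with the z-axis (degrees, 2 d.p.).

For m_l = -1: cos θ = -1/√20, θ ≈ 102.92°.
|L| − L_z,max = (2√5 − 4)ℏ ≈ 0.4721ℏ.
cos θ_min = 4/√20, so θ_min ≈ 26.57°.

θ(m_l=-1) ≈ 102.92°; |L|−L_z,max ≈ 0.4721ℏ; θ_min ≈ 26.57°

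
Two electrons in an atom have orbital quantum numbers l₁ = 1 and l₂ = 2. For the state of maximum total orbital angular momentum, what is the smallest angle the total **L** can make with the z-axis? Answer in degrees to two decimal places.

θ_min ≈ 30.00°

The total orbital quantum number L ranges from |l₁ − l₂| to l₁ + l₂ in integer steps.
Allowed values: L = 1, 2, 3.
The maximum is L = 3, with |L_tot| = ℏ√(3·4) = 2√3 ℏ.
The minimum angle with z is arccos(3/√12) ≈ 30.00°.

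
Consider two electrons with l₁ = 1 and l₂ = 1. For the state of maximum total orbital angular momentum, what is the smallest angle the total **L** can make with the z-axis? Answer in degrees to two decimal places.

The total orbital quantum number L ranges from |l₁ − l₂| to l₁ + l₂ in integer steps.
Allowed values: L = 0, 1, 2.
The maximum is L = 2, with |L_tot| = ℏ√(2·3) = √6 ℏ.
The minimum angle with z is arccos(2/√6) ≈ 35.26°.

θ_min ≈ 35.26°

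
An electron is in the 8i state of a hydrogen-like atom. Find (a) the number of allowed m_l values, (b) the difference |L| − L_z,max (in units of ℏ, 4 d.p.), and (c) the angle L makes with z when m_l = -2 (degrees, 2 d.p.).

13 values; |L|−L_z,max ≈ 0.4807ℏ; θ(m_l=-2) ≈ 107.98°

For 8i, l = 6.
There are 2l+1 = 13 values of m_l.
|L| − L_z,max = (√42 − 6)ℏ ≈ 0.4807ℏ.
For m_l = -2: cos θ = -2/√42, θ ≈ 107.98°.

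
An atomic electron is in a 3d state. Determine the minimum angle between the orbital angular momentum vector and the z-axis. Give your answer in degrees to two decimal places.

3d means n = 3, l = 2.
|L| = ℏ√(l(l+1)) = √6 ℏ.
The smallest angle corresponds to the largest L_z, i.e. m_l = l = 2, giving L_z = 2ℏ.
cos θ_min = 2/√6, so θ_min ≈ 35.26°.

θ_min ≈ 35.26°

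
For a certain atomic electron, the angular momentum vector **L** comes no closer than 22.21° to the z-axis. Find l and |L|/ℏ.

cos θ_min = l/√(l(l+1)) = √(l/(l+1)), so l/(l+1) = cos²(22.21°) = 0.8571.
l = cos²θ/sin²θ ≈ 6.
Then |L| = ℏ√(6·7) = √42 ℏ.

l = 6, |L| = √42 ℏ ≈ 6.481ℏ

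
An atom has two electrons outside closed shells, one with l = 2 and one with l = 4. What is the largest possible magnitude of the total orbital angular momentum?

|L_tot|_max = √42 ℏ ≈ 6.481ℏ

The total orbital quantum number L ranges from |l₁ − l₂| to l₁ + l₂ in integer steps.
Allowed values: L = 2, 3, 4, 5, 6.
The largest magnitude corresponds to L = 6: |L_tot| = ℏ√(6·7) = √42 ℏ.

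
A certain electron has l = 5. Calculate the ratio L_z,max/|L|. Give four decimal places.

L_z,max/|L| = 0.9129

|L| = √30 ℏ ≈ 5.4772ℏ, while L_z,max = lℏ = 5ℏ.
L_z,max/|L| = 5/√30 = 0.9129.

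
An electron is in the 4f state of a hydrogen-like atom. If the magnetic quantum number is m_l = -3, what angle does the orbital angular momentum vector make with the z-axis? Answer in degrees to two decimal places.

θ ≈ 150.00°

4f means n = 4, l = 3.
|L| = √(l(l+1)) ℏ = 2√3 ℏ.
L_z = m_l ℏ = −3ℏ.
cos θ = L_z/|L| = -3/√12, so θ ≈ 150.00°.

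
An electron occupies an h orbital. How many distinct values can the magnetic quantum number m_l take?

For an h orbital, l = 5.
The number of m_l values is 2l + 1 = 2·5 + 1 = 11.

11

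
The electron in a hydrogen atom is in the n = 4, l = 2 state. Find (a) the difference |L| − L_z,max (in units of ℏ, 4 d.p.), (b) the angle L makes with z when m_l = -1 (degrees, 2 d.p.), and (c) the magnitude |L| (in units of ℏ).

|L| − L_z,max = (√6 − 2)ℏ ≈ 0.4495ℏ.
For m_l = -1: cos θ = -1/√6, θ ≈ 114.09°.
|L| = ℏ√(2·3) = √6 ℏ ≈ 2.449ℏ.

|L|−L_z,max ≈ 0.4495ℏ; θ(m_l=-1) ≈ 114.09°; |L| = √6 ℏ ≈ 2.449ℏ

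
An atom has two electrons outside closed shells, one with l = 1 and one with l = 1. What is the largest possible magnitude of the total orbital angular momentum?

L runs from |1 − 1| = 0 to 1 + 1 = 2.
L ∈ {0, 1, 2}.
The largest magnitude corresponds to L = 2: |L_tot| = ℏ√(2·3) = √6 ℏ.

|L_tot|_max = √6 ℏ ≈ 2.449ℏ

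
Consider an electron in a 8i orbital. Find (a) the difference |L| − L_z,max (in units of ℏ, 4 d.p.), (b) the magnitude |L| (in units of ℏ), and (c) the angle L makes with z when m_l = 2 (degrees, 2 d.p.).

|L|−L_z,max ≈ 0.4807ℏ; |L| = √42 ℏ ≈ 6.481ℏ; θ(m_l=2) ≈ 72.02°

8i means n = 8, l = 6.
|L| − L_z,max = (√42 − 6)ℏ ≈ 0.4807ℏ.
|L| = ℏ√(6·7) = √42 ℏ ≈ 6.481ℏ.
For m_l = 2: cos θ = 2/√42, θ ≈ 72.02°.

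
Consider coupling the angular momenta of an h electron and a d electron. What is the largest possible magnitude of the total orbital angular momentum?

By the triangle rule, |l₁ − l₂| ≤ L ≤ l₁ + l₂.
Allowed values: L = 3, 4, 5, 6, 7.
The largest magnitude corresponds to L = 7: |L_tot| = ℏ√(7·8) = 2√14 ℏ.

|L_tot|_max = 2√14 ℏ ≈ 7.483ℏ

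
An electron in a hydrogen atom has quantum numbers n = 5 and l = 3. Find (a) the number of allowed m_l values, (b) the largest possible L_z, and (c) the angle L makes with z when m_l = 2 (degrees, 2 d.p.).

There are 2l+1 = 7 values of m_l.
L_z,max = lℏ = 3ℏ.
For m_l = 2: cos θ = 2/√12, θ ≈ 54.74°.

7 values; L_z,max = 3ℏ; θ(m_l=2) ≈ 54.74°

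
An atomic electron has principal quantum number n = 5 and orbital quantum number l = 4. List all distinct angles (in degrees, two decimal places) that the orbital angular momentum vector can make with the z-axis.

θ ∈ {26.57°, 47.87°, 63.43°, 77.08°, 90.00°, 102.92°, 116.57°, 132.13°, 153.43°}

|L|² = l(l+1)ℏ² = 20ℏ², so |L| = 2√5 ℏ.
cos θ = m_l/√20 for each m_l ∈ {-4, -3, -2, -1, 0, 1, 2, 3, 4}.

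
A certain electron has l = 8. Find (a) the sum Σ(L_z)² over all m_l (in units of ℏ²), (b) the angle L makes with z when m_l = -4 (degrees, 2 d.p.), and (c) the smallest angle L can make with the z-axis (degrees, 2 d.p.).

Σ m_l² = 408, so Σ(L_z)² = 408 ℏ².
For m_l = -4: cos θ = -4/√72, θ ≈ 118.13°.
cos θ_min = 8/√72, so θ_min ≈ 19.47°.

Σ(L_z)² = 408 ℏ²; θ(m_l=-4) ≈ 118.13°; θ_min ≈ 19.47°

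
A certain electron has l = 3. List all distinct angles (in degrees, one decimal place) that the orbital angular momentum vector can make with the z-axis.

θ ∈ {30.0°, 54.7°, 73.2°, 90.0°, 106.8°, 125.3°, 150.0°}

|L| = ℏ√(l(l+1)) = 2√3 ℏ.
cos θ = m_l/√12 for each m_l ∈ {-3, -2, -1, 0, 1, 2, 3}.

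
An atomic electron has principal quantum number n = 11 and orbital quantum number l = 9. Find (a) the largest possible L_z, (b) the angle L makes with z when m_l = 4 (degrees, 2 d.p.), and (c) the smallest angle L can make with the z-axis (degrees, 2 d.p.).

L_z,max = lℏ = 9ℏ.
For m_l = 4: cos θ = 4/√90, θ ≈ 65.06°.
cos θ_min = 9/√90, so θ_min ≈ 18.43°.

L_z,max = 9ℏ; θ(m_l=4) ≈ 65.06°; θ_min ≈ 18.43°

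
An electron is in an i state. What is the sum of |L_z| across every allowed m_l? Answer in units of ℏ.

For an i orbital, l = 6.
m_l ∈ {-6, -5, -4, -3, -2, -1, 0, 1, 2, 3, 4, 5, 6}.
Σ|m_l| = 2·6(6+1)/2 = 42.

Σ|L_z| = 42 ℏ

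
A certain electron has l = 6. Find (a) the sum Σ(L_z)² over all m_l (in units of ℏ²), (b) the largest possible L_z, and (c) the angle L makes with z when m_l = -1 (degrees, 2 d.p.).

Σ(L_z)² = 182 ℏ²; L_z,max = 6ℏ; θ(m_l=-1) ≈ 98.88°

Σ m_l² = 182, so Σ(L_z)² = 182 ℏ².
L_z,max = lℏ = 6ℏ.
For m_l = -1: cos θ = -1/√42, θ ≈ 98.88°.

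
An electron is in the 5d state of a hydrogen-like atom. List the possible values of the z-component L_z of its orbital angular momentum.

5d means n = 5, l = 2.
L_z = m_l ℏ with m_l ranging from −l to +l in integer steps.
For l = 2: m_l ∈ {-2, -1, 0, 1, 2}.

L_z ∈ {−2ℏ, −ℏ, 0, ℏ, 2ℏ}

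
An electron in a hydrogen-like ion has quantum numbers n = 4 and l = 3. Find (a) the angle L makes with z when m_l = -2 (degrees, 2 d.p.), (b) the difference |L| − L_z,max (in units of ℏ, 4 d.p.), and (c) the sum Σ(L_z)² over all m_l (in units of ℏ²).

θ(m_l=-2) ≈ 125.26°; |L|−L_z,max ≈ 0.4641ℏ; Σ(L_z)² = 28 ℏ²

For m_l = -2: cos θ = -2/√12, θ ≈ 125.26°.
|L| − L_z,max = (2√3 − 3)ℏ ≈ 0.4641ℏ.
Σ m_l² = 28, so Σ(L_z)² = 28 ℏ².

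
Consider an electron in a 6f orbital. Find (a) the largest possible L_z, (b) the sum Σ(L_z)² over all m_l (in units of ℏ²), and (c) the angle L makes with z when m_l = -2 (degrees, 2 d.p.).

For 6f, l = 3.
L_z,max = lℏ = 3ℏ.
Σ m_l² = 28, so Σ(L_z)² = 28 ℏ².
For m_l = -2: cos θ = -2/√12, θ ≈ 125.26°.

L_z,max = 3ℏ; Σ(L_z)² = 28 ℏ²; θ(m_l=-2) ≈ 125.26°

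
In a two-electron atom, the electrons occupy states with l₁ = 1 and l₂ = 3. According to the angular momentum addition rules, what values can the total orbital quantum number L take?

The total orbital quantum number L ranges from |l₁ − l₂| to l₁ + l₂ in integer steps.
So L can be 2, 3, 4.

L = 2, 3, 4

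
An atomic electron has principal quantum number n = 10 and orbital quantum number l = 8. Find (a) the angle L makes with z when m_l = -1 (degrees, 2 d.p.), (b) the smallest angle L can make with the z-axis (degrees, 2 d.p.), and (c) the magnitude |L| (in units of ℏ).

For m_l = -1: cos θ = -1/√72, θ ≈ 96.77°.
cos θ_min = 8/√72, so θ_min ≈ 19.47°.
|L| = ℏ√(8·9) = 6√2 ℏ ≈ 8.485ℏ.

θ(m_l=-1) ≈ 96.77°; θ_min ≈ 19.47°; |L| = 6√2 ℏ ≈ 8.485ℏ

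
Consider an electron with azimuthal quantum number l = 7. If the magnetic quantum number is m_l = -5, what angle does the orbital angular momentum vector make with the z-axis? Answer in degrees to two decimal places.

|L| = ℏ√(l(l+1)) = 2√14 ℏ.
L_z = m_l ℏ = −5ℏ.
cos θ = L_z/|L| = -5/√56, so θ ≈ 131.92°.

θ ≈ 131.92°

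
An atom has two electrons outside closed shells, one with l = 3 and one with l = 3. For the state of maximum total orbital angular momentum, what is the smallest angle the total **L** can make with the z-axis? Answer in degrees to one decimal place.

Angular momentum addition gives L = |l₁ − l₂|, …, l₁ + l₂.
Allowed values: L = 0, 1, 2, 3, 4, 5, 6.
The maximum is L = 6, with |L_tot| = ℏ√(6·7) = √42 ℏ.
The minimum angle with z is arccos(6/√42) ≈ 22.2°.

θ_min ≈ 22.2°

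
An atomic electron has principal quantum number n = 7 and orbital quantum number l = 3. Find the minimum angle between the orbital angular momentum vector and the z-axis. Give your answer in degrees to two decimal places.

|L| = ℏ√(l(l+1)) = 2√3 ℏ.
The smallest angle corresponds to the largest L_z, i.e. m_l = l = 3, giving L_z = 3ℏ.
cos θ_min = 3/√12, so θ_min ≈ 30.00°.

θ_min ≈ 30.00°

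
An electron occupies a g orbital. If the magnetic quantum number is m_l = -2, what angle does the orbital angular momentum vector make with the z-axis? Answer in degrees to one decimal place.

For a g orbital, l = 4.
|L| = √(l(l+1)) ℏ = 2√5 ℏ.
L_z = m_l ℏ = −2ℏ.
cos θ = L_z/|L| = -2/√20, so θ ≈ 116.6°.

θ ≈ 116.6°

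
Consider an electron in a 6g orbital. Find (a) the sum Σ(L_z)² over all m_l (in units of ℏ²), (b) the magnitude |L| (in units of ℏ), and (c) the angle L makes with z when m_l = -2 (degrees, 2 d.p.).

The 6g subshell has l = 4.
Σ m_l² = 60, so Σ(L_z)² = 60 ℏ².
|L| = ℏ√(4·5) = 2√5 ℏ ≈ 4.472ℏ.
For m_l = -2: cos θ = -2/√20, θ ≈ 116.57°.

Σ(L_z)² = 60 ℏ²; |L| = 2√5 ℏ ≈ 4.472ℏ; θ(m_l=-2) ≈ 116.57°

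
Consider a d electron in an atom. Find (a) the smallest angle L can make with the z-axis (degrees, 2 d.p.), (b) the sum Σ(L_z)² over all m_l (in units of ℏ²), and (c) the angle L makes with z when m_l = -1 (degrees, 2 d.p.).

A d state has l = 2.
cos θ_min = 2/√6, so θ_min ≈ 35.26°.
Σ m_l² = 10, so Σ(L_z)² = 10 ℏ².
For m_l = -1: cos θ = -1/√6, θ ≈ 114.09°.

θ_min ≈ 35.26°; Σ(L_z)² = 10 ℏ²; θ(m_l=-1) ≈ 114.09°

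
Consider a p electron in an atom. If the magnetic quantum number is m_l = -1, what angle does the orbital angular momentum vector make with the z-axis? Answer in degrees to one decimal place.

A p state has l = 1.
|L| = ℏ√(l(l+1)) = √2 ℏ.
L_z = m_l ℏ = −1ℏ.
cos θ = L_z/|L| = -1/√2, so θ ≈ 135.0°.

θ ≈ 135.0°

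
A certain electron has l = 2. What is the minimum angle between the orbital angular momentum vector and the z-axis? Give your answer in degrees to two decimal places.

|L|² = l(l+1)ℏ² = 6ℏ², so |L| = √6 ℏ.
The smallest angle corresponds to the largest L_z, i.e. m_l = l = 2, giving L_z = 2ℏ.
cos θ_min = 2/√6, so θ_min ≈ 35.26°.

θ_min ≈ 35.26°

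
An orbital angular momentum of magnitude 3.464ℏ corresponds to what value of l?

l = 3

Since |L|² = l(l+1)ℏ², l(l+1) = 12.
Solving: l = 3.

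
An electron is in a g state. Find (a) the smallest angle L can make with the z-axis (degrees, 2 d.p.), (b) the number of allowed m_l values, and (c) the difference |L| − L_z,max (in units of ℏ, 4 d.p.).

θ_min ≈ 26.57°; 9 values; |L|−L_z,max ≈ 0.4721ℏ

For a g orbital, l = 4.
cos θ_min = 4/√20, so θ_min ≈ 26.57°.
There are 2l+1 = 9 values of m_l.
|L| − L_z,max = (2√5 − 4)ℏ ≈ 0.4721ℏ.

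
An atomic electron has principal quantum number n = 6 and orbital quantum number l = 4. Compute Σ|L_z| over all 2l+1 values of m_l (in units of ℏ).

Σ|L_z| = 20 ℏ

The allowed m_l values are -4, -3, -2, -1, 0, 1, 2, 3, 4.
Σ|m_l| = 2(1+2+…+4) = 20.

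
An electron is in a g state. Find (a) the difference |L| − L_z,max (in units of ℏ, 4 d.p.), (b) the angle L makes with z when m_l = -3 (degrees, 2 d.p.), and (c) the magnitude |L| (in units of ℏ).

|L|−L_z,max ≈ 0.4721ℏ; θ(m_l=-3) ≈ 132.13°; |L| = 2√5 ℏ ≈ 4.472ℏ

The letter g corresponds to l = 4.
|L| − L_z,max = (2√5 − 4)ℏ ≈ 0.4721ℏ.
For m_l = -3: cos θ = -3/√20, θ ≈ 132.13°.
|L| = ℏ√(4·5) = 2√5 ℏ ≈ 4.472ℏ.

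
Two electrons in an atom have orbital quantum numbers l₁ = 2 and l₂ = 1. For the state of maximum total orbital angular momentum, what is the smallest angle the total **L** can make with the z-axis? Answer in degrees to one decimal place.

L runs from |2 − 1| = 1 to 2 + 1 = 3.
L ∈ {1, 2, 3}.
The maximum is L = 3, with |L_tot| = ℏ√(3·4) = 2√3 ℏ.
The minimum angle with z is arccos(3/√12) ≈ 30.0°.

θ_min ≈ 30.0°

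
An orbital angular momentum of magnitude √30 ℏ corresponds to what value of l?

l = 5

|L| = ℏ√(l(l+1)), so l(l+1) = 30.
The positive root is l = 5.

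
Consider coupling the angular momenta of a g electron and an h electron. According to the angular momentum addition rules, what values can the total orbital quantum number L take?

L runs from |4 − 5| = 1 to 4 + 5 = 9.
So L can be 1, 2, 3, 4, 5, 6, 7, 8, 9.

L = 1, 2, 3, 4, 5, 6, 7, 8, 9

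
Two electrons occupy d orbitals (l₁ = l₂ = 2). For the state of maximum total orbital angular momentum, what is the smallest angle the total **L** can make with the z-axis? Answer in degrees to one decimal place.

θ_min ≈ 26.6°

Angular momentum addition gives L = |l₁ − l₂|, …, l₁ + l₂.
So L can be 0, 1, 2, 3, 4.
The maximum is L = 4, with |L_tot| = ℏ√(4·5) = 2√5 ℏ.
The minimum angle with z is arccos(4/√20) ≈ 26.6°.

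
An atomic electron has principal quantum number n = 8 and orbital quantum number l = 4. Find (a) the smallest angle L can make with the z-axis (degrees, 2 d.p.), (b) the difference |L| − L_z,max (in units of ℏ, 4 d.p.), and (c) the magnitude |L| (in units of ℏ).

θ_min ≈ 26.57°; |L|−L_z,max ≈ 0.4721ℏ; |L| = 2√5 ℏ ≈ 4.472ℏ

cos θ_min = 4/√20, so θ_min ≈ 26.57°.
|L| − L_z,max = (2√5 − 4)ℏ ≈ 0.4721ℏ.
|L| = ℏ√(4·5) = 2√5 ℏ ≈ 4.472ℏ.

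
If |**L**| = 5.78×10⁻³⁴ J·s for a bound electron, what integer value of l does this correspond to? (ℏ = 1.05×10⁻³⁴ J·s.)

In units of ℏ, |L| ≈ 5.505.
Set l(l+1) = 30.30; the integer solution is l = 5.

l = 5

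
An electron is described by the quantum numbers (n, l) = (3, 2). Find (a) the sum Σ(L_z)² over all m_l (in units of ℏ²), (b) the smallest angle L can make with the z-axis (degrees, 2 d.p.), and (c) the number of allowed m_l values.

Σ m_l² = 10, so Σ(L_z)² = 10 ℏ².
cos θ_min = 2/√6, so θ_min ≈ 35.26°.
There are 2l+1 = 5 values of m_l.

Σ(L_z)² = 10 ℏ²; θ_min ≈ 35.26°; 5 values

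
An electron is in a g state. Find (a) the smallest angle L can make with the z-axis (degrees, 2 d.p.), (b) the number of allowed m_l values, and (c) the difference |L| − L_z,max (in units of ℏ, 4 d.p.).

θ_min ≈ 26.57°; 9 values; |L|−L_z,max ≈ 0.4721ℏ

The letter g corresponds to l = 4.
cos θ_min = 4/√20, so θ_min ≈ 26.57°.
There are 2l+1 = 9 values of m_l.
|L| − L_z,max = (2√5 − 4)ℏ ≈ 0.4721ℏ.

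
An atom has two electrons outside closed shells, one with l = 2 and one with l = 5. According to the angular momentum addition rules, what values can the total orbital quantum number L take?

The total orbital quantum number L ranges from |l₁ − l₂| to l₁ + l₂ in integer steps.
So L can be 3, 4, 5, 6, 7.

L = 3, 4, 5, 6, 7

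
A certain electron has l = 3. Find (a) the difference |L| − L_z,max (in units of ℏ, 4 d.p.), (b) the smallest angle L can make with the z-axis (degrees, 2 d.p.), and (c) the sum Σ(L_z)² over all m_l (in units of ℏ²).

|L| − L_z,max = (2√3 − 3)ℏ ≈ 0.4641ℏ.
cos θ_min = 3/√12, so θ_min ≈ 30.00°.
Σ m_l² = 28, so Σ(L_z)² = 28 ℏ².

|L|−L_z,max ≈ 0.4641ℏ; θ_min ≈ 30.00°; Σ(L_z)² = 28 ℏ²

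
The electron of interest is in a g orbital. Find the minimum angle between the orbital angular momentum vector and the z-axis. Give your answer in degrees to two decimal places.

A g state has l = 4.
|L| = √(l(l+1)) ℏ = 2√5 ℏ.
The smallest angle corresponds to the largest L_z, i.e. m_l = l = 4, giving L_z = 4ℏ.
cos θ_min = 4/√20, so θ_min ≈ 26.57°.

θ_min ≈ 26.57°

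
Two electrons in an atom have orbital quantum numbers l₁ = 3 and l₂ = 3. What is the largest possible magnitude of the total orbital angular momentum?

The total orbital quantum number L ranges from |l₁ − l₂| to l₁ + l₂ in integer steps.
L ∈ {0, 1, 2, 3, 4, 5, 6}.
The largest magnitude corresponds to L = 6: |L_tot| = ℏ√(6·7) = √42 ℏ.

|L_tot|_max = √42 ℏ ≈ 6.481ℏ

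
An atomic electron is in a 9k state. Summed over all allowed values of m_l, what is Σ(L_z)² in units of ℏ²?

9k means n = 9, l = 7.
m_l ∈ {-7, -6, -5, -4, -3, -2, -1, 0, 1, 2, 3, 4, 5, 6, 7}.
Σ m_l² = l(l+1)(2l+1)/3 = 7·8·15/3 = 280.

Σ(L_z)² = 280 ℏ²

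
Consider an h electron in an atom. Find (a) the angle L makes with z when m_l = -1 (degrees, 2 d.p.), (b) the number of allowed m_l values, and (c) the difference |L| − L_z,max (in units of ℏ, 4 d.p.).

An h state has l = 5.
For m_l = -1: cos θ = -1/√30, θ ≈ 100.52°.
There are 2l+1 = 11 values of m_l.
|L| − L_z,max = (√30 − 5)ℏ ≈ 0.4772ℏ.

θ(m_l=-1) ≈ 100.52°; 11 values; |L|−L_z,max ≈ 0.4772ℏ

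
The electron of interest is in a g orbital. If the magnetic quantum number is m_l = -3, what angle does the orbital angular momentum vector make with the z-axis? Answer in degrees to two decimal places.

The letter g corresponds to l = 4.
|L| = √(l(l+1)) ℏ = 2√5 ℏ.
L_z = m_l ℏ = −3ℏ.
cos θ = L_z/|L| = -3/√20, so θ ≈ 132.13°.

θ ≈ 132.13°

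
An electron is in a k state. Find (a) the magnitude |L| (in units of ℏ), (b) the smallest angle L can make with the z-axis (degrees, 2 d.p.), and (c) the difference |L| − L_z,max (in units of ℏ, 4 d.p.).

|L| = 2√14 ℏ ≈ 7.483ℏ; θ_min ≈ 20.70°; |L|−L_z,max ≈ 0.4833ℏ

A k state has l = 7.
|L| = ℏ√(7·8) = 2√14 ℏ ≈ 7.483ℏ.
cos θ_min = 7/√56, so θ_min ≈ 20.70°.
|L| − L_z,max = (2√14 − 7)ℏ ≈ 0.4833ℏ.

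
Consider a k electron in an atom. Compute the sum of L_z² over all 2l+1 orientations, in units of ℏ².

Σ(L_z)² = 280 ℏ²

K corresponds to l = 7.
m_l ∈ {-7, -6, -5, -4, -3, -2, -1, 0, 1, 2, 3, 4, 5, 6, 7}.
Σ m_l² = l(l+1)(2l+1)/3 = 7·8·15/3 = 280.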